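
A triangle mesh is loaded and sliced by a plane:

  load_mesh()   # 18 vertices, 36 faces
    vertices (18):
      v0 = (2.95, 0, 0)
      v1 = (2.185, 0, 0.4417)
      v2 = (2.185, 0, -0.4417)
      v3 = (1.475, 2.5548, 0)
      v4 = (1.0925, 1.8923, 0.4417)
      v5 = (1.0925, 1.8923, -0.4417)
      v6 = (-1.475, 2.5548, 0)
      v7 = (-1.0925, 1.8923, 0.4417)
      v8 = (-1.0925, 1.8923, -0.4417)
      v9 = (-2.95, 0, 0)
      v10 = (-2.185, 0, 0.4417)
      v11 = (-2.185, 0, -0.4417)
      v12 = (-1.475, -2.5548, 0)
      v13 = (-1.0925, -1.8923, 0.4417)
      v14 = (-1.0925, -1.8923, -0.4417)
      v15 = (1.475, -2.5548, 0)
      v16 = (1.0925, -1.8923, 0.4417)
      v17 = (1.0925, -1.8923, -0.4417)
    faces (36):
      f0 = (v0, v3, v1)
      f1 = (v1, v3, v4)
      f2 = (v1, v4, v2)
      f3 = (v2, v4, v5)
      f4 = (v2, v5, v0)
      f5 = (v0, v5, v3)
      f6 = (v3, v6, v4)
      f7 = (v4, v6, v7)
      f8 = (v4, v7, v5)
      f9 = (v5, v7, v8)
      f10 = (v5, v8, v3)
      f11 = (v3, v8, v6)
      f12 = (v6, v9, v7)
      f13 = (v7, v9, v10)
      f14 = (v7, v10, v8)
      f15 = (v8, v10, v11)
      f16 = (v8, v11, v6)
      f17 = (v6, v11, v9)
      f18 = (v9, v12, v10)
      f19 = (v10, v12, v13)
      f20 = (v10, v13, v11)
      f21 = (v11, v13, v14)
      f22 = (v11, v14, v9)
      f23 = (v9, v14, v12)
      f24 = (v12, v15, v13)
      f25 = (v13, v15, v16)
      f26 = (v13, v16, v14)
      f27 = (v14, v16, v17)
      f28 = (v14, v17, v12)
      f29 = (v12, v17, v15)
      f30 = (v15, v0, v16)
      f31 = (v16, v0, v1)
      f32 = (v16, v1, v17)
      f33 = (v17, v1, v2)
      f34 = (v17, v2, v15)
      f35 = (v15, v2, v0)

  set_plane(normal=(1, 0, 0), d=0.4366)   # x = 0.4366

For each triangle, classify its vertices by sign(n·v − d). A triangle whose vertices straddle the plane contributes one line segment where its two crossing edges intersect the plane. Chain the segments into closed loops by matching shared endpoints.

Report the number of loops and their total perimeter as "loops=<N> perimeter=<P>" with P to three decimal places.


Straddling triangles (12 of 36):
  (v3,v6,v4) [+-+] → (0.4366, 2.5548, 0)–(0.4366, 2.06154, 0.328862)  len=0.5928
  (v4,v6,v7) [+--] → (0.4366, 2.06154, 0.328862)–(0.4366, 1.8923, 0.4417)  len=0.2034
  (v4,v7,v5) [+-+] → (0.4366, 1.8923, 0.4417)–(0.4366, 1.8923, -0.176518)  len=0.6182
  (v5,v7,v8) [+--] → (0.4366, 1.8923, -0.176518)–(0.4366, 1.8923, -0.4417)  len=0.2652
  (v5,v8,v3) [+-+] → (0.4366, 1.8923, -0.4417)–(0.4366, 2.28686, -0.178641)  len=0.4742
  (v3,v8,v6) [+--] → (0.4366, 2.28686, -0.178641)–(0.4366, 2.5548, 0)  len=0.3220
  (v12,v15,v13) [-+-] → (0.4366, -2.5548, 0)–(0.4366, -2.28686, 0.178641)  len=0.3220
  (v13,v15,v16) [-++] → (0.4366, -2.28686, 0.178641)–(0.4366, -1.8923, 0.4417)  len=0.4742
  (v13,v16,v14) [-+-] → (0.4366, -1.8923, 0.4417)–(0.4366, -1.8923, 0.176518)  len=0.2652
  (v14,v16,v17) [-++] → (0.4366, -1.8923, 0.176518)–(0.4366, -1.8923, -0.4417)  len=0.6182
  (v14,v17,v12) [-+-] → (0.4366, -1.8923, -0.4417)–(0.4366, -2.06154, -0.328862)  len=0.2034
  (v12,v17,v15) [-++] → (0.4366, -2.06154, -0.328862)–(0.4366, -2.5548, 0)  len=0.5928

Chained into 2 loop(s):
  loop 1: 6 segments, perimeter = 2.4759
  loop 2: 6 segments, perimeter = 2.4759
Total perimeter = 4.952

loops=2 perimeter=4.952


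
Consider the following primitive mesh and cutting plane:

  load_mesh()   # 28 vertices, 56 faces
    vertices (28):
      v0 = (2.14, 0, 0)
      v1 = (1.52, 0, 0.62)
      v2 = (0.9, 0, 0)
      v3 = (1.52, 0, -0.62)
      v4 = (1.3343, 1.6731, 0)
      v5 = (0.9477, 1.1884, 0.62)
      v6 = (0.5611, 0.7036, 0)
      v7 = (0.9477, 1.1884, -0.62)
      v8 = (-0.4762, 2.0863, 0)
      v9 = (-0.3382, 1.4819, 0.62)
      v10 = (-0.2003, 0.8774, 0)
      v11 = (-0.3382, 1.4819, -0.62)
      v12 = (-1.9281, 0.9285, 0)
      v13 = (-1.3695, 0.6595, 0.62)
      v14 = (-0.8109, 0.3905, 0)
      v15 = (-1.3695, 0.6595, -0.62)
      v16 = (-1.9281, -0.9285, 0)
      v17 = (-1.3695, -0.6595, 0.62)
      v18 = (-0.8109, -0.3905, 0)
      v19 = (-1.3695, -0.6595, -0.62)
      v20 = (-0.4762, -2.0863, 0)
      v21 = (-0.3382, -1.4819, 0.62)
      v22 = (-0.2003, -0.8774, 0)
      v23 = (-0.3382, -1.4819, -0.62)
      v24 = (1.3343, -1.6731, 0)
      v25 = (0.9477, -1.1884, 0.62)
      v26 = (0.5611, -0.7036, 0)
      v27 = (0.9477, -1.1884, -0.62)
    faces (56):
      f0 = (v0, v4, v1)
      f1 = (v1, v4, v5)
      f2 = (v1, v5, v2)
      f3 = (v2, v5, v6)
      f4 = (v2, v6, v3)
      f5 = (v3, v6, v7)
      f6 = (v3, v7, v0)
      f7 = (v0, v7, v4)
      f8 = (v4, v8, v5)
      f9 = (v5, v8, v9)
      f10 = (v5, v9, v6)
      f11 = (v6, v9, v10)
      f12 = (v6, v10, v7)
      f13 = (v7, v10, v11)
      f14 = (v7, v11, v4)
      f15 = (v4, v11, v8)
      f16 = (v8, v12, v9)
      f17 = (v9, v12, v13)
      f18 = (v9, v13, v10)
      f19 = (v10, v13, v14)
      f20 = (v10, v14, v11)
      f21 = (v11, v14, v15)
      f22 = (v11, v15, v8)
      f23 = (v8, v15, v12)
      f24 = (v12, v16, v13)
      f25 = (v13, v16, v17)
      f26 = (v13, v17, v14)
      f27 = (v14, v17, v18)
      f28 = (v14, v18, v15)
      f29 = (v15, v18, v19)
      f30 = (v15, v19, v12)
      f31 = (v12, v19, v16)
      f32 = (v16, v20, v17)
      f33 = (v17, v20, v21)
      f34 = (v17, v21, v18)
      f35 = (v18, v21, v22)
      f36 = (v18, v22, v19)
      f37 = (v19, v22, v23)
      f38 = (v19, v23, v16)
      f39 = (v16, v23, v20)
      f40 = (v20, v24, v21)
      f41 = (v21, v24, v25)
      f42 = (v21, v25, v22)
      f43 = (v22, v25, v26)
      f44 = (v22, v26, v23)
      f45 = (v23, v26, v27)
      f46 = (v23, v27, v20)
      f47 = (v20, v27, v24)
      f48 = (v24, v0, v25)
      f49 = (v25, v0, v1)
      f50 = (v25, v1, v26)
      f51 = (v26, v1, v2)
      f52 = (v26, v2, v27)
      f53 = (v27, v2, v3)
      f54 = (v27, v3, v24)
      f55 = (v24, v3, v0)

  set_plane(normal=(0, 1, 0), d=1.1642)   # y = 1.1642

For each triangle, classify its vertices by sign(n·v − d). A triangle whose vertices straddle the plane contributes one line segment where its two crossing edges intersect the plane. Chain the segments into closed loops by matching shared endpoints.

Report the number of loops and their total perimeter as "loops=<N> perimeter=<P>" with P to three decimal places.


loops=1 perimeter=7.626

Straddling triangles (18 of 56):
  (v0,v4,v1) [-+-] → (1.57937, 1.1642, 0)–(1.39078, 1.1642, 0.188583)  len=0.2667
  (v1,v4,v5) [-++] → (1.39078, 1.1642, 0.188583)–(0.959354, 1.1642, 0.62)  len=0.6101
  (v1,v5,v2) [-+-] → (0.959354, 1.1642, 0.62)–(0.946729, 1.1642, 0.607375)  len=0.0179
  (v2,v5,v6) [-+-] → (0.946729, 1.1642, 0.607375)–(0.928402, 1.1642, 0.589051)  len=0.0259
  (v3,v6,v7) [--+] → (0.928402, 1.1642, -0.589051)–(0.959354, 1.1642, -0.62)  len=0.0438
  (v3,v7,v0) [-+-] → (0.959354, 1.1642, -0.62)–(0.971979, 1.1642, -0.607375)  len=0.0179
  (v0,v7,v4) [-++] → (0.971979, 1.1642, -0.607375)–(1.57937, 1.1642, 0)  len=0.8590
  (v5,v9,v6) [++-] → (0.0288919, 1.1642, 0.366918)–(0.928402, 1.1642, 0.589051)  len=0.9265
  (v6,v9,v10) [-+-] → (0.0288919, 1.1642, 0.366918)–(-0.265726, 1.1642, 0.294154)  len=0.3035
  (v6,v10,v7) [--+] → (0.85837, 1.1642, -0.571756)–(0.928402, 1.1642, -0.589051)  len=0.0721
  (v7,v10,v11) [+-+] → (0.85837, 1.1642, -0.571756)–(-0.265726, 1.1642, -0.294154)  len=1.1579
  (v8,v12,v9) [+-+] → (-1.63253, 1.1642, 0)–(-1.25094, 1.1642, 0.264066)  len=0.4640
  (v9,v12,v13) [+--] → (-1.25094, 1.1642, 0.264066)–(-0.7366, 1.1642, 0.62)  len=0.6255
  (v9,v13,v10) [+--] → (-0.7366, 1.1642, 0.62)–(-0.265726, 1.1642, 0.294154)  len=0.5726
  (v10,v14,v11) [--+] → (-0.4758, 1.1642, -0.439522)–(-0.265726, 1.1642, -0.294154)  len=0.2555
  (v11,v14,v15) [+--] → (-0.4758, 1.1642, -0.439522)–(-0.7366, 1.1642, -0.62)  len=0.3172
  (v11,v15,v8) [+-+] → (-0.7366, 1.1642, -0.62)–(-1.05351, 1.1642, -0.400688)  len=0.3854
  (v8,v15,v12) [+--] → (-1.05351, 1.1642, -0.400688)–(-1.63253, 1.1642, 0)  len=0.7041

Chained into 1 loop(s):
  loop 1: 18 segments, perimeter = 7.6255
Total perimeter = 7.626


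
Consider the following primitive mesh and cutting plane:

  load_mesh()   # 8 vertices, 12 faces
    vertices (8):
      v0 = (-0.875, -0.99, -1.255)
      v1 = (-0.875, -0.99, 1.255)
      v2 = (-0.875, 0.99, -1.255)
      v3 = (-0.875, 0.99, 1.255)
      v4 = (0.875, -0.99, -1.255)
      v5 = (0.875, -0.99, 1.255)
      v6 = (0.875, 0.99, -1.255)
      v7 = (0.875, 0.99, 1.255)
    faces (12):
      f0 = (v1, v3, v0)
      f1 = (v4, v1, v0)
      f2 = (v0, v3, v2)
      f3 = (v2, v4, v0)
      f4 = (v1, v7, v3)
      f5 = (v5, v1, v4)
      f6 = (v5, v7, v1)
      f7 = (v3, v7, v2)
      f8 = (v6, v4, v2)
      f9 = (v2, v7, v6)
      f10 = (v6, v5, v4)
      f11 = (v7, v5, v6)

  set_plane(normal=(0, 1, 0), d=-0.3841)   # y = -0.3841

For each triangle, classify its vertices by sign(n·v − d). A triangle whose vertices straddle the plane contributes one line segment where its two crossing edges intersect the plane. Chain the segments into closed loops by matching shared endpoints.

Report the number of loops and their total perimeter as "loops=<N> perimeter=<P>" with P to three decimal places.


Straddling triangles (8 of 12):
  (v1,v3,v0) [-+-] → (-0.875, -0.3841, 1.255)–(-0.875, -0.3841, -0.486915)  len=1.7419
  (v0,v3,v2) [-++] → (-0.875, -0.3841, -0.486915)–(-0.875, -0.3841, -1.255)  len=0.7681
  (v2,v4,v0) [+--] → (0.339482, -0.3841, -1.255)–(-0.875, -0.3841, -1.255)  len=1.2145
  (v1,v7,v3) [-++] → (-0.339482, -0.3841, 1.255)–(-0.875, -0.3841, 1.255)  len=0.5355
  (v5,v7,v1) [-+-] → (0.875, -0.3841, 1.255)–(-0.339482, -0.3841, 1.255)  len=1.2145
  (v6,v4,v2) [+-+] → (0.875, -0.3841, -1.255)–(0.339482, -0.3841, -1.255)  len=0.5355
  (v6,v5,v4) [+--] → (0.875, -0.3841, 0.486915)–(0.875, -0.3841, -1.255)  len=1.7419
  (v7,v5,v6) [+-+] → (0.875, -0.3841, 1.255)–(0.875, -0.3841, 0.486915)  len=0.7681

Chained into 1 loop(s):
  loop 1: 8 segments, perimeter = 8.5200
Total perimeter = 8.520

loops=1 perimeter=8.520


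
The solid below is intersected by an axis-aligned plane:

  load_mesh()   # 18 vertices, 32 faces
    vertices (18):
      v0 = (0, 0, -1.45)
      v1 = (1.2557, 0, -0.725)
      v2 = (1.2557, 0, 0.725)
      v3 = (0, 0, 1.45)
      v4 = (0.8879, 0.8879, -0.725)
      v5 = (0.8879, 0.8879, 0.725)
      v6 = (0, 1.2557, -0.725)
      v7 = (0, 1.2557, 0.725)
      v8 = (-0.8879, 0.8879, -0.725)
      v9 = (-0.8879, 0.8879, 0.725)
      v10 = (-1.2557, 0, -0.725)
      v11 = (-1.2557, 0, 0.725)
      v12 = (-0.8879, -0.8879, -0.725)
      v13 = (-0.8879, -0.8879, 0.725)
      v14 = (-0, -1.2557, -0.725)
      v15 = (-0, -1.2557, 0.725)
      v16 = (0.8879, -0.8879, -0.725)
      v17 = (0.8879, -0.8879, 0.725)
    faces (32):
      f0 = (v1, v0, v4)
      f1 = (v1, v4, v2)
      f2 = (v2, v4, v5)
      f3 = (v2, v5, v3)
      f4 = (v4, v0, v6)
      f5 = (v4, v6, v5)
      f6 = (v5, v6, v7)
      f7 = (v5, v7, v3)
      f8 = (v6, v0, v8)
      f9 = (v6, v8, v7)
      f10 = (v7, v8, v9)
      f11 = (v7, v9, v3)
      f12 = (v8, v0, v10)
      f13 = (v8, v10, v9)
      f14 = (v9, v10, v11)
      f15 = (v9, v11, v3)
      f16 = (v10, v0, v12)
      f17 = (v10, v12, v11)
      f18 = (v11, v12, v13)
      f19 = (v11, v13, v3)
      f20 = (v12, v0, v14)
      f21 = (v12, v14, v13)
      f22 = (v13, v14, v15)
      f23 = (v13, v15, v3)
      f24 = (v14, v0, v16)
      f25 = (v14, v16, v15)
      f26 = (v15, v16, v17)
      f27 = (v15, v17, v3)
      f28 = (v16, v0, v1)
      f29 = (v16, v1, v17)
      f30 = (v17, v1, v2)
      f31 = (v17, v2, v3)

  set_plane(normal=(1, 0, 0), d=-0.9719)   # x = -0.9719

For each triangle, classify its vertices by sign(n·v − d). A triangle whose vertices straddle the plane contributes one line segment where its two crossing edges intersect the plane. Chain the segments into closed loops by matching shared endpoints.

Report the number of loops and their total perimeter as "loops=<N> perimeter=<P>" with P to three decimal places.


Straddling triangles (8 of 32):
  (v8,v0,v10) [++-] → (-0.9719, 0, -0.888857)–(-0.9719, 0.685117, -0.725)  len=0.7044
  (v8,v10,v9) [+-+] → (-0.9719, 0.685117, -0.725)–(-0.9719, 0.685117, 0.393842)  len=1.1188
  (v9,v10,v11) [+--] → (-0.9719, 0.685117, 0.393842)–(-0.9719, 0.685117, 0.725)  len=0.3312
  (v9,v11,v3) [+-+] → (-0.9719, 0.685117, 0.725)–(-0.9719, 0, 0.888857)  len=0.7044
  (v10,v0,v12) [-++] → (-0.9719, 0, -0.888857)–(-0.9719, -0.685117, -0.725)  len=0.7044
  (v10,v12,v11) [-+-] → (-0.9719, -0.685117, -0.725)–(-0.9719, -0.685117, -0.393842)  len=0.3312
  (v11,v12,v13) [-++] → (-0.9719, -0.685117, -0.393842)–(-0.9719, -0.685117, 0.725)  len=1.1188
  (v11,v13,v3) [-++] → (-0.9719, -0.685117, 0.725)–(-0.9719, 0, 0.888857)  len=0.7044

Chained into 1 loop(s):
  loop 1: 8 segments, perimeter = 5.7178
Total perimeter = 5.718

loops=1 perimeter=5.718


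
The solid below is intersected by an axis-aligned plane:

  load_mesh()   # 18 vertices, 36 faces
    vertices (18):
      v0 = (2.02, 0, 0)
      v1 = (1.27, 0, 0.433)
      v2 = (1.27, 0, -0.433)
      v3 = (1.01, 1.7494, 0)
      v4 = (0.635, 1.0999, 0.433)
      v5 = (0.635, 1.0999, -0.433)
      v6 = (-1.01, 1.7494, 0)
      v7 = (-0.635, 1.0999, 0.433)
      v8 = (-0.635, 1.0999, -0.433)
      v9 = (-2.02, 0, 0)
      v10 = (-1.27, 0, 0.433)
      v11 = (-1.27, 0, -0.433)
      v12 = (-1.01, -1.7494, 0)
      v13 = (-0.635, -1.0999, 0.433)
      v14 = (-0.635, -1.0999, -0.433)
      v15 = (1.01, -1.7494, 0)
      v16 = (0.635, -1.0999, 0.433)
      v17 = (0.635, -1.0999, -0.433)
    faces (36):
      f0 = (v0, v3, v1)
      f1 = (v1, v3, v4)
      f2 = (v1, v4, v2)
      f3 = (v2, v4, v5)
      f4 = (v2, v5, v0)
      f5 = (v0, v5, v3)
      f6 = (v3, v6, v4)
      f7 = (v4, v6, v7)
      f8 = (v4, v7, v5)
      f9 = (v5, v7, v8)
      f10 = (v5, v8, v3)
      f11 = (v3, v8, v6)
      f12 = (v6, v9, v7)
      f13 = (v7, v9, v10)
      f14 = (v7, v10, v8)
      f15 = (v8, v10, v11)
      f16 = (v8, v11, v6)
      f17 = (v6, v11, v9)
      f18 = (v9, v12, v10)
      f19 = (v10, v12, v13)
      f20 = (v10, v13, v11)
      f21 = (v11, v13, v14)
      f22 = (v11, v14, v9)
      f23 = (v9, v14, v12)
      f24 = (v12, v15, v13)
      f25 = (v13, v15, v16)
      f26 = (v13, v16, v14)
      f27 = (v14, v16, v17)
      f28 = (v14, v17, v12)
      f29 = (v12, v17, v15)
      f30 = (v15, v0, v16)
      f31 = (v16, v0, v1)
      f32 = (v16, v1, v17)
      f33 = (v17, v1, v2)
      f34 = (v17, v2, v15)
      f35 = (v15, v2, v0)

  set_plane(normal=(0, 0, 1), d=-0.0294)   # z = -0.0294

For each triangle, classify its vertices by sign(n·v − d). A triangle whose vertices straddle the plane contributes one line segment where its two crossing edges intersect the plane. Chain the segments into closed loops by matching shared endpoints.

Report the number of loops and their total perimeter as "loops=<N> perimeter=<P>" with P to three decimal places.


Straddling triangles (24 of 36):
  (v1,v4,v2) [++-] → (0.974058, 0.512609, -0.0294)–(1.27, 0, -0.0294)  len=0.5919
  (v2,v4,v5) [-+-] → (0.974058, 0.512609, -0.0294)–(0.635, 1.0999, -0.0294)  len=0.6781
  (v2,v5,v0) [--+] → (1.92596, 0.0746814, -0.0294)–(1.96908, 0, -0.0294)  len=0.0862
  (v0,v5,v3) [+-+] → (1.92596, 0.0746814, -0.0294)–(0.984538, 1.7053, -0.0294)  len=1.8829
  (v4,v7,v5) [++-] → (0.0431155, 1.0999, -0.0294)–(0.635, 1.0999, -0.0294)  len=0.5919
  (v5,v7,v8) [-+-] → (0.0431155, 1.0999, -0.0294)–(-0.635, 1.0999, -0.0294)  len=0.6781
  (v5,v8,v3) [--+] → (0.898307, 1.7053, -0.0294)–(0.984538, 1.7053, -0.0294)  len=0.0862
  (v3,v8,v6) [+-+] → (0.898307, 1.7053, -0.0294)–(-0.984538, 1.7053, -0.0294)  len=1.8828
  (v7,v10,v8) [++-] → (-0.930942, 0.587291, -0.0294)–(-0.635, 1.0999, -0.0294)  len=0.5919
  (v8,v10,v11) [-+-] → (-0.930942, 0.587291, -0.0294)–(-1.27, 0, -0.0294)  len=0.6781
  (v8,v11,v6) [--+] → (-1.02765, 1.63062, -0.0294)–(-0.984538, 1.7053, -0.0294)  len=0.0862
  (v6,v11,v9) [+-+] → (-1.02765, 1.63062, -0.0294)–(-1.96908, 0, -0.0294)  len=1.8829
  (v10,v13,v11) [++-] → (-0.974058, -0.512609, -0.0294)–(-1.27, 0, -0.0294)  len=0.5919
  (v11,v13,v14) [-+-] → (-0.974058, -0.512609, -0.0294)–(-0.635, -1.0999, -0.0294)  len=0.6781
  (v11,v14,v9) [--+] → (-1.92596, -0.0746814, -0.0294)–(-1.96908, 0, -0.0294)  len=0.0862
  (v9,v14,v12) [+-+] → (-1.92596, -0.0746814, -0.0294)–(-0.984538, -1.7053, -0.0294)  len=1.8829
  (v13,v16,v14) [++-] → (-0.0431155, -1.0999, -0.0294)–(-0.635, -1.0999, -0.0294)  len=0.5919
  (v14,v16,v17) [-+-] → (-0.0431155, -1.0999, -0.0294)–(0.635, -1.0999, -0.0294)  len=0.6781
  (v14,v17,v12) [--+] → (-0.898307, -1.7053, -0.0294)–(-0.984538, -1.7053, -0.0294)  len=0.0862
  (v12,v17,v15) [+-+] → (-0.898307, -1.7053, -0.0294)–(0.984538, -1.7053, -0.0294)  len=1.8828
  (v16,v1,v17) [++-] → (0.930942, -0.587291, -0.0294)–(0.635, -1.0999, -0.0294)  len=0.5919
  (v17,v1,v2) [-+-] → (0.930942, -0.587291, -0.0294)–(1.27, 0, -0.0294)  len=0.6781
  (v17,v2,v15) [--+] → (1.02765, -1.63062, -0.0294)–(0.984538, -1.7053, -0.0294)  len=0.0862
  (v15,v2,v0) [+-+] → (1.02765, -1.63062, -0.0294)–(1.96908, 0, -0.0294)  len=1.8829

Chained into 2 loop(s):
  loop 1: 12 segments, perimeter = 7.6202
  loop 2: 12 segments, perimeter = 11.8146
Total perimeter = 19.435

loops=2 perimeter=19.435


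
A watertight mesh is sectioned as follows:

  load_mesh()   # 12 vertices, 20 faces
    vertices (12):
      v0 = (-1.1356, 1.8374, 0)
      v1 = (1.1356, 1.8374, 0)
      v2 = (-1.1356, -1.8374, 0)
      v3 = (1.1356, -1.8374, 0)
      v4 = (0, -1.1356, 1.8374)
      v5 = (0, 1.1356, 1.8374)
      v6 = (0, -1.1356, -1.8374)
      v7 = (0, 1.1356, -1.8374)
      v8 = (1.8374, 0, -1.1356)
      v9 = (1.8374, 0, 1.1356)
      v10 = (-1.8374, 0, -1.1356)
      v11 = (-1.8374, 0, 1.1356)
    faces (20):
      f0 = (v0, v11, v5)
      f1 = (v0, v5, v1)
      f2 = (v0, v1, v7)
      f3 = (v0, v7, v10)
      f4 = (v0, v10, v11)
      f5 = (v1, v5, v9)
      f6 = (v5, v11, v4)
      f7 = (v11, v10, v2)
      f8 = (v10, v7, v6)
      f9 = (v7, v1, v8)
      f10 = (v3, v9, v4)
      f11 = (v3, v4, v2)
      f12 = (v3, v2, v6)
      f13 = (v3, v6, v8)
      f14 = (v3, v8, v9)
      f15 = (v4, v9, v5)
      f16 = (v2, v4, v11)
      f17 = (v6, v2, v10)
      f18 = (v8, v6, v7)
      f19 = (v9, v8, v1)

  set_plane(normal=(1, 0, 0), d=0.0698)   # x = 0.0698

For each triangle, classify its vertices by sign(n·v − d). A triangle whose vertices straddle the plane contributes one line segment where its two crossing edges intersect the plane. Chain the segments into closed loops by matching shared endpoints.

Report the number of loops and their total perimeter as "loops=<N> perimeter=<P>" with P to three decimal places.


loops=1 perimeter=12.242

Straddling triangles (10 of 20):
  (v0,v5,v1) [--+] → (0.0698, 1.17874, 1.72446)–(0.0698, 1.8374, 0)  len=1.8460
  (v0,v1,v7) [-+-] → (0.0698, 1.8374, 0)–(0.0698, 1.17874, -1.72446)  len=1.8460
  (v1,v5,v9) [+-+] → (0.0698, 1.17874, 1.72446)–(0.0698, 1.09246, 1.81074)  len=0.1220
  (v7,v1,v8) [-++] → (0.0698, 1.17874, -1.72446)–(0.0698, 1.09246, -1.81074)  len=0.1220
  (v3,v9,v4) [++-] → (0.0698, -1.09246, 1.81074)–(0.0698, -1.17874, 1.72446)  len=0.1220
  (v3,v4,v2) [+--] → (0.0698, -1.17874, 1.72446)–(0.0698, -1.8374, 0)  len=1.8460
  (v3,v2,v6) [+--] → (0.0698, -1.8374, 0)–(0.0698, -1.17874, -1.72446)  len=1.8460
  (v3,v6,v8) [+-+] → (0.0698, -1.17874, -1.72446)–(0.0698, -1.09246, -1.81074)  len=0.1220
  (v4,v9,v5) [-+-] → (0.0698, -1.09246, 1.81074)–(0.0698, 1.09246, 1.81074)  len=2.1849
  (v8,v6,v7) [+--] → (0.0698, -1.09246, -1.81074)–(0.0698, 1.09246, -1.81074)  len=2.1849

Chained into 1 loop(s):
  loop 1: 10 segments, perimeter = 12.2418
Total perimeter = 12.242


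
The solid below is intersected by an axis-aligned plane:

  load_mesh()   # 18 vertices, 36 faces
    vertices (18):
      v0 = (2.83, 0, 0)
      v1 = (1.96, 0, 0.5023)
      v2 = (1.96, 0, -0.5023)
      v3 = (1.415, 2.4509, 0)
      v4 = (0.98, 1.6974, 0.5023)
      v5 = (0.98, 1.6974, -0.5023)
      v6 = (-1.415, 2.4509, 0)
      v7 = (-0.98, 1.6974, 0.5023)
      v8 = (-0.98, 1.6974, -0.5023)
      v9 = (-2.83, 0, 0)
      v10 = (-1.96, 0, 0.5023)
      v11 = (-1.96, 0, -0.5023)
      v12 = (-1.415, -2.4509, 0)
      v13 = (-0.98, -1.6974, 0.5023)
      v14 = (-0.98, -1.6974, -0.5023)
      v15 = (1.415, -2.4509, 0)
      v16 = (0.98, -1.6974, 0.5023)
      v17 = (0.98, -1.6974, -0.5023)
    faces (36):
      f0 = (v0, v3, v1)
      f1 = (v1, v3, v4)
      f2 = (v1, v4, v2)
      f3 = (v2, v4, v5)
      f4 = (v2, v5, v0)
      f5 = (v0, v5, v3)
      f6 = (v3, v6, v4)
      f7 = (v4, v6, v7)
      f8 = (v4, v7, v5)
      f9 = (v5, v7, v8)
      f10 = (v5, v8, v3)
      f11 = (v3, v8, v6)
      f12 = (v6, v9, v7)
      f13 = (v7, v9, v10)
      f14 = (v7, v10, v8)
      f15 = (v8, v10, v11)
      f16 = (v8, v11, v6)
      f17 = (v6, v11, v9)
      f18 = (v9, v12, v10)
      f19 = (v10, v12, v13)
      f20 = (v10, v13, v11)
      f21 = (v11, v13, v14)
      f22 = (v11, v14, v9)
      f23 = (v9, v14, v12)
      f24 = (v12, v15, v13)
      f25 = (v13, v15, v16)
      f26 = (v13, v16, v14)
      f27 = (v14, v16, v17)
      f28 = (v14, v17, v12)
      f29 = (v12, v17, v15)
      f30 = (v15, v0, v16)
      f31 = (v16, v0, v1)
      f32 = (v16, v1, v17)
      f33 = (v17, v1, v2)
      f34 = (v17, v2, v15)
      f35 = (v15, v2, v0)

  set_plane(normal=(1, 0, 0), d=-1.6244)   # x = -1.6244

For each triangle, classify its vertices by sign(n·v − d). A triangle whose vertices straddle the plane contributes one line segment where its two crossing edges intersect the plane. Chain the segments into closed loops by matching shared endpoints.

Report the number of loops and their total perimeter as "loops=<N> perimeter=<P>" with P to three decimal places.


Straddling triangles (12 of 36):
  (v6,v9,v7) [+-+] → (-1.6244, 2.0882, 0)–(-1.6244, 1.10615, 0.327337)  len=1.0352
  (v7,v9,v10) [+--] → (-1.6244, 1.10615, 0.327337)–(-1.6244, 0.581273, 0.5023)  len=0.5533
  (v7,v10,v8) [+-+] → (-1.6244, 0.581273, 0.5023)–(-1.6244, 0.581273, 0.158276)  len=0.3440
  (v8,v10,v11) [+--] → (-1.6244, 0.581273, 0.158276)–(-1.6244, 0.581273, -0.5023)  len=0.6606
  (v8,v11,v6) [+-+] → (-1.6244, 0.581273, -0.5023)–(-1.6244, 1.50921, -0.192994)  len=0.9781
  (v6,v11,v9) [+--] → (-1.6244, 1.50921, -0.192994)–(-1.6244, 2.0882, 0)  len=0.6103
  (v9,v12,v10) [-+-] → (-1.6244, -2.0882, 0)–(-1.6244, -1.50921, 0.192994)  len=0.6103
  (v10,v12,v13) [-++] → (-1.6244, -1.50921, 0.192994)–(-1.6244, -0.581273, 0.5023)  len=0.9781
  (v10,v13,v11) [-+-] → (-1.6244, -0.581273, 0.5023)–(-1.6244, -0.581273, -0.158276)  len=0.6606
  (v11,v13,v14) [-++] → (-1.6244, -0.581273, -0.158276)–(-1.6244, -0.581273, -0.5023)  len=0.3440
  (v11,v14,v9) [-+-] → (-1.6244, -0.581273, -0.5023)–(-1.6244, -1.10615, -0.327337)  len=0.5533
  (v9,v14,v12) [-++] → (-1.6244, -1.10615, -0.327337)–(-1.6244, -2.0882, 0)  len=1.0352

Chained into 2 loop(s):
  loop 1: 6 segments, perimeter = 4.1815
  loop 2: 6 segments, perimeter = 4.1815
Total perimeter = 8.363

loops=2 perimeter=8.363


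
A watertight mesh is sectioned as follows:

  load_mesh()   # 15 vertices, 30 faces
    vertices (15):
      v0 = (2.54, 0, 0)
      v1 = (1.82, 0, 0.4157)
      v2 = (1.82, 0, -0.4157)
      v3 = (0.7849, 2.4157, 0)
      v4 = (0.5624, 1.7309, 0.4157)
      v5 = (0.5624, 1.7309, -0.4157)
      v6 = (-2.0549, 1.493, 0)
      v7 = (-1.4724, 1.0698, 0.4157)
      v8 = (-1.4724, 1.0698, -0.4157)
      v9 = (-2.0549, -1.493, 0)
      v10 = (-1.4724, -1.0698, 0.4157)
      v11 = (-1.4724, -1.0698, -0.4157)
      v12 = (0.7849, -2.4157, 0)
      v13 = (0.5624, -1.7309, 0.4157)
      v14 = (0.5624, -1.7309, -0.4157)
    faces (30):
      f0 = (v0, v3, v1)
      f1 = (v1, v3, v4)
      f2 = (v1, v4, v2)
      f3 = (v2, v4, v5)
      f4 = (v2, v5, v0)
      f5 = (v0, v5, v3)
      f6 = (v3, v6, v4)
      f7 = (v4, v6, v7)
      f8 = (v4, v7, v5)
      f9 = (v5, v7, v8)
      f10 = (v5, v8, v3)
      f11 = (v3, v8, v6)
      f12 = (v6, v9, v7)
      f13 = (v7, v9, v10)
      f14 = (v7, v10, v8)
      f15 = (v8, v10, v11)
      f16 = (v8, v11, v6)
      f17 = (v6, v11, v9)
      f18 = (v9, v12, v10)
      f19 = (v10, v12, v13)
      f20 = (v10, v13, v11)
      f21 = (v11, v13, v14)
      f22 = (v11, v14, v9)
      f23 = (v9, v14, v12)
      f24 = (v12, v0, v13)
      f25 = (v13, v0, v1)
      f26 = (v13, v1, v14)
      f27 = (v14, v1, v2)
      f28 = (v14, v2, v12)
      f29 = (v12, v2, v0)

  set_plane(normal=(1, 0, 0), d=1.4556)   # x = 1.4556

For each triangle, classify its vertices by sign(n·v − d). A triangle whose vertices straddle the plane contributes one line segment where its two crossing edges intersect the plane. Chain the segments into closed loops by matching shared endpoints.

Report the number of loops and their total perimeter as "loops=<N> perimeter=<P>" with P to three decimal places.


Straddling triangles (12 of 30):
  (v0,v3,v1) [+-+] → (1.4556, 1.49256, 0)–(1.4556, 0.850431, 0.269356)  len=0.6963
  (v1,v3,v4) [+--] → (1.4556, 0.850431, 0.269356)–(1.4556, 0.501543, 0.4157)  len=0.3783
  (v1,v4,v2) [+-+] → (1.4556, 0.501543, 0.4157)–(1.4556, 0.501543, -0.174795)  len=0.5905
  (v2,v4,v5) [+--] → (1.4556, 0.501543, -0.174795)–(1.4556, 0.501543, -0.4157)  len=0.2409
  (v2,v5,v0) [+-+] → (1.4556, 0.501543, -0.4157)–(1.4556, 0.949124, -0.227946)  len=0.4854
  (v0,v5,v3) [+--] → (1.4556, 0.949124, -0.227946)–(1.4556, 1.49256, 0)  len=0.5893
  (v12,v0,v13) [-+-] → (1.4556, -1.49256, 0)–(1.4556, -0.949124, 0.227946)  len=0.5893
  (v13,v0,v1) [-++] → (1.4556, -0.949124, 0.227946)–(1.4556, -0.501543, 0.4157)  len=0.4854
  (v13,v1,v14) [-+-] → (1.4556, -0.501543, 0.4157)–(1.4556, -0.501543, 0.174795)  len=0.2409
  (v14,v1,v2) [-++] → (1.4556, -0.501543, 0.174795)–(1.4556, -0.501543, -0.4157)  len=0.5905
  (v14,v2,v12) [-+-] → (1.4556, -0.501543, -0.4157)–(1.4556, -0.850431, -0.269356)  len=0.3783
  (v12,v2,v0) [-++] → (1.4556, -0.850431, -0.269356)–(1.4556, -1.49256, 0)  len=0.6963

Chained into 2 loop(s):
  loop 1: 6 segments, perimeter = 2.9807
  loop 2: 6 segments, perimeter = 2.9807
Total perimeter = 5.961

loops=2 perimeter=5.961


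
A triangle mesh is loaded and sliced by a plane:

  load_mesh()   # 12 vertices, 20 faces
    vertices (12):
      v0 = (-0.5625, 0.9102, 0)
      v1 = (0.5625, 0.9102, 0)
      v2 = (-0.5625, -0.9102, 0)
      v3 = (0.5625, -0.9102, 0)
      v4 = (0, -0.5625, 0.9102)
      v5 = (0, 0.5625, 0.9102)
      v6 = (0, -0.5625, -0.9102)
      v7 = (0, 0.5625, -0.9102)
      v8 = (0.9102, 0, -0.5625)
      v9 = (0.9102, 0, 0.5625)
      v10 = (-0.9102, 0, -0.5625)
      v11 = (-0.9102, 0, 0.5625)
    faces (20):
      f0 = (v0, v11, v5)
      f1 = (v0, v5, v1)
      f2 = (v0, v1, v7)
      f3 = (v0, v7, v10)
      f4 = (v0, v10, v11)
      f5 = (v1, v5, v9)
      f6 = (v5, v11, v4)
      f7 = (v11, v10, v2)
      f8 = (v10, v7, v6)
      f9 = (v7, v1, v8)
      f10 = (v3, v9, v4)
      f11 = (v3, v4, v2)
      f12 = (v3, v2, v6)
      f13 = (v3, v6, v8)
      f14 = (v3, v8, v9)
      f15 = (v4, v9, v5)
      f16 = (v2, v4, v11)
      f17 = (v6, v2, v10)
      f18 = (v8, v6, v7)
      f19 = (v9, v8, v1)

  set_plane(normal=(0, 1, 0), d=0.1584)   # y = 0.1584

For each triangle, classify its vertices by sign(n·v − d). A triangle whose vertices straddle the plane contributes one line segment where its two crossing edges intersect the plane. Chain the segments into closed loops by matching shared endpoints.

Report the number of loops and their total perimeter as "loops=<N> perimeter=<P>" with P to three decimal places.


Straddling triangles (10 of 20):
  (v0,v11,v5) [+-+] → (-0.849691, 0.1584, 0.464609)–(-0.653888, 0.1584, 0.660412)  len=0.2769
  (v0,v7,v10) [++-] → (-0.653888, 0.1584, -0.660412)–(-0.849691, 0.1584, -0.464609)  len=0.2769
  (v0,v10,v11) [+--] → (-0.849691, 0.1584, -0.464609)–(-0.849691, 0.1584, 0.464609)  len=0.9292
  (v1,v5,v9) [++-] → (0.653888, 0.1584, 0.660412)–(0.849691, 0.1584, 0.464609)  len=0.2769
  (v5,v11,v4) [+--] → (-0.653888, 0.1584, 0.660412)–(0, 0.1584, 0.9102)  len=0.7000
  (v10,v7,v6) [-+-] → (-0.653888, 0.1584, -0.660412)–(0, 0.1584, -0.9102)  len=0.7000
  (v7,v1,v8) [++-] → (0.849691, 0.1584, -0.464609)–(0.653888, 0.1584, -0.660412)  len=0.2769
  (v4,v9,v5) [--+] → (0.653888, 0.1584, 0.660412)–(0, 0.1584, 0.9102)  len=0.7000
  (v8,v6,v7) [--+] → (0, 0.1584, -0.9102)–(0.653888, 0.1584, -0.660412)  len=0.7000
  (v9,v8,v1) [--+] → (0.849691, 0.1584, -0.464609)–(0.849691, 0.1584, 0.464609)  len=0.9292

Chained into 1 loop(s):
  loop 1: 10 segments, perimeter = 5.7660
Total perimeter = 5.766

loops=1 perimeter=5.766


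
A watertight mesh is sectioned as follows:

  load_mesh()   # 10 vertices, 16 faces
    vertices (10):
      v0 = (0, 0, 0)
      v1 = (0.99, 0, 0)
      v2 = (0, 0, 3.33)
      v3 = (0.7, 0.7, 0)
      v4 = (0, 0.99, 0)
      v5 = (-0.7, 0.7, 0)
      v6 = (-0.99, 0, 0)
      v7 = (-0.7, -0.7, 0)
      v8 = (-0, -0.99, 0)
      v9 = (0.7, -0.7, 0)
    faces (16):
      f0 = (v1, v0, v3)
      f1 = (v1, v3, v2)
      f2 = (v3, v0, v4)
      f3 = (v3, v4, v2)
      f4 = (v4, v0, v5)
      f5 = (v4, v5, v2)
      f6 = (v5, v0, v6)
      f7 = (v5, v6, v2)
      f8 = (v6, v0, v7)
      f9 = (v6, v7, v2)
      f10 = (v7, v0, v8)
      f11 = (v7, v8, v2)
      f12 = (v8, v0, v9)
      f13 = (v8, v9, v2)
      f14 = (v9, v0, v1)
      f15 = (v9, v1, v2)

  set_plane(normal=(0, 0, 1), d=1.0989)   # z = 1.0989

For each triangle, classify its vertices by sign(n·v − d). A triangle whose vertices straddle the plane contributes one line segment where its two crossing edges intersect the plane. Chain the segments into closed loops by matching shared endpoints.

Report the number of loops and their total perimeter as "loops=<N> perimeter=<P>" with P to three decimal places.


loops=1 perimeter=4.061

Straddling triangles (8 of 16):
  (v1,v3,v2) [--+] → (0.469, 0.469, 1.0989)–(0.6633, 0, 1.0989)  len=0.5077
  (v3,v4,v2) [--+] → (0, 0.6633, 1.0989)–(0.469, 0.469, 1.0989)  len=0.5077
  (v4,v5,v2) [--+] → (-0.469, 0.469, 1.0989)–(0, 0.6633, 1.0989)  len=0.5077
  (v5,v6,v2) [--+] → (-0.6633, 0, 1.0989)–(-0.469, 0.469, 1.0989)  len=0.5077
  (v6,v7,v2) [--+] → (-0.469, -0.469, 1.0989)–(-0.6633, 0, 1.0989)  len=0.5077
  (v7,v8,v2) [--+] → (0, -0.6633, 1.0989)–(-0.469, -0.469, 1.0989)  len=0.5077
  (v8,v9,v2) [--+] → (0.469, -0.469, 1.0989)–(0, -0.6633, 1.0989)  len=0.5077
  (v9,v1,v2) [--+] → (0.6633, 0, 1.0989)–(0.469, -0.469, 1.0989)  len=0.5077

Chained into 1 loop(s):
  loop 1: 8 segments, perimeter = 4.0612
Total perimeter = 4.061


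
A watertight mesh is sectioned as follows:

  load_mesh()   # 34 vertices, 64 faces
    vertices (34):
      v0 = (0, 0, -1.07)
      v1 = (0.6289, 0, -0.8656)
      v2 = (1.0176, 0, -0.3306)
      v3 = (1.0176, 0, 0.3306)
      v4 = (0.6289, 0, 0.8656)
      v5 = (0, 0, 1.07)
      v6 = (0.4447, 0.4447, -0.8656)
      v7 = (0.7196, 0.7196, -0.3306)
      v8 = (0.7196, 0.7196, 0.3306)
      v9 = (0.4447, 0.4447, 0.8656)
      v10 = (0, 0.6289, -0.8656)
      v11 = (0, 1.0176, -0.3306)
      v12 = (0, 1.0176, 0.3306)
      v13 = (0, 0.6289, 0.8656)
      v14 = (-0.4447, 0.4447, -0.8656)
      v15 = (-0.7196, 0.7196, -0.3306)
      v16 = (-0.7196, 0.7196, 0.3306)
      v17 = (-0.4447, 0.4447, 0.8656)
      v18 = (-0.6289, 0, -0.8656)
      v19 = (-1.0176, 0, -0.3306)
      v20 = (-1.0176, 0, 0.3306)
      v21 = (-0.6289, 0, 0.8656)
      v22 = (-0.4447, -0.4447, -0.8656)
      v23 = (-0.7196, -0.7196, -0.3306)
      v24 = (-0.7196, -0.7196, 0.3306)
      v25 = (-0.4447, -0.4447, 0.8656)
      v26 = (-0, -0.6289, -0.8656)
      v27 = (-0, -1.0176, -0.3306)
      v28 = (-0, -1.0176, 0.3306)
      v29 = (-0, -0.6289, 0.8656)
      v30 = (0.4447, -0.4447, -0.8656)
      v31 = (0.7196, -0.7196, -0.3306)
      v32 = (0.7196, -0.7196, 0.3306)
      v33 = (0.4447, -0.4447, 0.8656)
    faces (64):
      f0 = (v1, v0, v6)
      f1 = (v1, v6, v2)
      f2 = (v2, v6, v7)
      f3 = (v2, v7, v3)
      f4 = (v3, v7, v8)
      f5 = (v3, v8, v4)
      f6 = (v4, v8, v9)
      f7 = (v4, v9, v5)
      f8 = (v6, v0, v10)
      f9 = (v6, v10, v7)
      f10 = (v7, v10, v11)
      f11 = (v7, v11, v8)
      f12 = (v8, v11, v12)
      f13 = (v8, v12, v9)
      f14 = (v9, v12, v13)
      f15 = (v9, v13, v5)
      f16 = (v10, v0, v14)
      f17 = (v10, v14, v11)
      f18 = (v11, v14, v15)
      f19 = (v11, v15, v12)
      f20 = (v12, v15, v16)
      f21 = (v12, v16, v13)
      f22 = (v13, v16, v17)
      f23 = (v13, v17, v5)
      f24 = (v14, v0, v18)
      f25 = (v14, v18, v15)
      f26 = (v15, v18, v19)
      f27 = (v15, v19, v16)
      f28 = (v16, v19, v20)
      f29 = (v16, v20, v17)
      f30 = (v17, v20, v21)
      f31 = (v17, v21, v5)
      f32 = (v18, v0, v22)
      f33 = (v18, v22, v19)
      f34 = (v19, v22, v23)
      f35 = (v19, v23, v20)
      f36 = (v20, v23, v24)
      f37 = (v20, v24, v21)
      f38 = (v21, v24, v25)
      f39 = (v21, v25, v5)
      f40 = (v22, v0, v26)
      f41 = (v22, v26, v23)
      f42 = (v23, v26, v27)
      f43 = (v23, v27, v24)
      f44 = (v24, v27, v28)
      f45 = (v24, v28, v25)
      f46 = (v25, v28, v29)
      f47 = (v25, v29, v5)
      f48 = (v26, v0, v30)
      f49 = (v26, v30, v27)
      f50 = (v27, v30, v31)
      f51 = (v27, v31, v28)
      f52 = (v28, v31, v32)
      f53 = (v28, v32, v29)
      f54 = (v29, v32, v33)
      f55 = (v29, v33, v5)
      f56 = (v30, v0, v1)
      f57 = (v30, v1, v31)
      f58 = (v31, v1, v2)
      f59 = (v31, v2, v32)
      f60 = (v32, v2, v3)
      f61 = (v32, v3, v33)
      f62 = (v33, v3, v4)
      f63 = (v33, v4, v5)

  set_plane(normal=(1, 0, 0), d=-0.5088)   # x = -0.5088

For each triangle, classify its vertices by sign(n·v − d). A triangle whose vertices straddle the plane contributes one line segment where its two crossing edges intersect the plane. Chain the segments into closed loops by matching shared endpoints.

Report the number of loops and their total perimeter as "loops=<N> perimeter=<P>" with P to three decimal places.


loops=1 perimeter=5.529

Straddling triangles (20 of 64):
  (v11,v14,v15) [++-] → (-0.5088, 0.5088, -0.740851)–(-0.5088, 0.806896, -0.3306)  len=0.5071
  (v11,v15,v12) [+-+] → (-0.5088, 0.806896, -0.3306)–(-0.5088, 0.806896, -0.136908)  len=0.1937
  (v12,v15,v16) [+--] → (-0.5088, 0.806896, -0.136908)–(-0.5088, 0.806896, 0.3306)  len=0.4675
  (v12,v16,v13) [+-+] → (-0.5088, 0.806896, 0.3306)–(-0.5088, 0.69303, 0.487323)  len=0.1937
  (v13,v16,v17) [+-+] → (-0.5088, 0.69303, 0.487323)–(-0.5088, 0.5088, 0.740851)  len=0.3134
  (v14,v0,v18) [++-] → (-0.5088, 0, -0.904634)–(-0.5088, 0.289948, -0.8656)  len=0.2926
  (v14,v18,v15) [+--] → (-0.5088, 0.289948, -0.8656)–(-0.5088, 0.5088, -0.740851)  len=0.2519
  (v16,v20,v17) [--+] → (-0.5088, 0.394944, 0.805741)–(-0.5088, 0.5088, 0.740851)  len=0.1310
  (v17,v20,v21) [+--] → (-0.5088, 0.394944, 0.805741)–(-0.5088, 0.289948, 0.8656)  len=0.1209
  (v17,v21,v5) [+-+] → (-0.5088, 0.289948, 0.8656)–(-0.5088, 0, 0.904634)  len=0.2926
  (v18,v0,v22) [-++] → (-0.5088, 0, -0.904634)–(-0.5088, -0.289948, -0.8656)  len=0.2926
  (v18,v22,v19) [-+-] → (-0.5088, -0.289948, -0.8656)–(-0.5088, -0.394944, -0.805741)  len=0.1209
  (v19,v22,v23) [-+-] → (-0.5088, -0.394944, -0.805741)–(-0.5088, -0.5088, -0.740851)  len=0.1310
  (v21,v24,v25) [--+] → (-0.5088, -0.5088, 0.740851)–(-0.5088, -0.289948, 0.8656)  len=0.2519
  (v21,v25,v5) [-++] → (-0.5088, -0.289948, 0.8656)–(-0.5088, 0, 0.904634)  len=0.2926
  (v22,v26,v23) [++-] → (-0.5088, -0.69303, -0.487323)–(-0.5088, -0.5088, -0.740851)  len=0.3134
  (v23,v26,v27) [-++] → (-0.5088, -0.69303, -0.487323)–(-0.5088, -0.806896, -0.3306)  len=0.1937
  (v23,v27,v24) [-+-] → (-0.5088, -0.806896, -0.3306)–(-0.5088, -0.806896, 0.136908)  len=0.4675
  (v24,v27,v28) [-++] → (-0.5088, -0.806896, 0.136908)–(-0.5088, -0.806896, 0.3306)  len=0.1937
  (v24,v28,v25) [-++] → (-0.5088, -0.806896, 0.3306)–(-0.5088, -0.5088, 0.740851)  len=0.5071

Chained into 1 loop(s):
  loop 1: 20 segments, perimeter = 5.5288
Total perimeter = 5.529


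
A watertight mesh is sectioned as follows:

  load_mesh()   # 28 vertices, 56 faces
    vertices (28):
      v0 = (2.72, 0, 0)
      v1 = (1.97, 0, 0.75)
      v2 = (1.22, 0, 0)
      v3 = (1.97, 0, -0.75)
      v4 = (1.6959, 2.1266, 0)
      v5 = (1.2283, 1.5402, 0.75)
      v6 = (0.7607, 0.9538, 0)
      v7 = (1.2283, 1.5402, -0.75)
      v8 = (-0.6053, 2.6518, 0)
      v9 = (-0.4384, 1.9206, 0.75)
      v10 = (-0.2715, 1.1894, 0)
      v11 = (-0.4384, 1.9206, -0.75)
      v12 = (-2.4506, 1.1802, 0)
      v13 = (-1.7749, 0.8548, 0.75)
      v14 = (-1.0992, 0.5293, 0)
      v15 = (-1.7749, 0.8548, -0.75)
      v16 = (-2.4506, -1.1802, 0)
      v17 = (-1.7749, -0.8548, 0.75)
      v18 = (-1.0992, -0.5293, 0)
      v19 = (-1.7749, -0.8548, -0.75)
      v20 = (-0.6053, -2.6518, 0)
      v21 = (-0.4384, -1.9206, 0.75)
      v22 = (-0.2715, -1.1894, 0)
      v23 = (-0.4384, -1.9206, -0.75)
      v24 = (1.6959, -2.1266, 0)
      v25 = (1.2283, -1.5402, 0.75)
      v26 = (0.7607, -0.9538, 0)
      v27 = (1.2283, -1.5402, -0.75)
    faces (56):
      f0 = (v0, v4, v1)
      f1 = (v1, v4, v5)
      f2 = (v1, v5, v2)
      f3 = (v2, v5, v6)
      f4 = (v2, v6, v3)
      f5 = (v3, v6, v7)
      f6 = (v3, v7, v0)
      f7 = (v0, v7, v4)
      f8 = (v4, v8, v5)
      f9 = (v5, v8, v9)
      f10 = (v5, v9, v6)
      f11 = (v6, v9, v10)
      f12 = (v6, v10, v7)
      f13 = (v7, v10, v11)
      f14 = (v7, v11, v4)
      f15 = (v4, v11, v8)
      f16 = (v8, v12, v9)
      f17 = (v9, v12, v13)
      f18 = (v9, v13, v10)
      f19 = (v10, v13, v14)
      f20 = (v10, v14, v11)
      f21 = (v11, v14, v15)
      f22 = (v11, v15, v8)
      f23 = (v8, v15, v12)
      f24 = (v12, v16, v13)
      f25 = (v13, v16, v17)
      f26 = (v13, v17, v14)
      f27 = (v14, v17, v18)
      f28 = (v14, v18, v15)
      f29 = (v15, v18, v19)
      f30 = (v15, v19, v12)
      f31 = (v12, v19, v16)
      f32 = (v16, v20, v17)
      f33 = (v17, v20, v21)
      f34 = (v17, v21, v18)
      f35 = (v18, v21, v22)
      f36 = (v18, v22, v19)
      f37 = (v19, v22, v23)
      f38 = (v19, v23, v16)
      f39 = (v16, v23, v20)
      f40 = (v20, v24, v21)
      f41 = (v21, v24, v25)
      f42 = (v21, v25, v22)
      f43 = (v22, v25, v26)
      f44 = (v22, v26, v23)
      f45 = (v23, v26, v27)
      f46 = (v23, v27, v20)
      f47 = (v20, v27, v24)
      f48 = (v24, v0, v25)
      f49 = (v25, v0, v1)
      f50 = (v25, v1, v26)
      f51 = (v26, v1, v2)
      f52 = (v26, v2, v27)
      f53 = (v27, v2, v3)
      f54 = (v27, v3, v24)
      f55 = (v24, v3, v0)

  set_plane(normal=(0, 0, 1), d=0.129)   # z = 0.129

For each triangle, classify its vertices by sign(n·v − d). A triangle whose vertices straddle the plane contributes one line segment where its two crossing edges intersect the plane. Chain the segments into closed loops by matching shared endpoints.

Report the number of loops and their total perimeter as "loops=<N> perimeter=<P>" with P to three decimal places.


loops=2 perimeter=23.933

Straddling triangles (28 of 56):
  (v0,v4,v1) [--+] → (1.74305, 1.76082, 0.129)–(2.591, 0, 0.129)  len=1.9544
  (v1,v4,v5) [+-+] → (1.74305, 1.76082, 0.129)–(1.61547, 2.02574, 0.129)  len=0.2940
  (v1,v5,v2) [++-] → (1.22143, 0.264914, 0.129)–(1.349, 0, 0.129)  len=0.2940
  (v2,v5,v6) [-+-] → (1.22143, 0.264914, 0.129)–(0.841127, 1.05466, 0.129)  len=0.8765
  (v4,v8,v5) [--+] → (-0.289921, 2.4606, 0.129)–(1.61547, 2.02574, 0.129)  len=1.9544
  (v5,v8,v9) [+-+] → (-0.289921, 2.4606, 0.129)–(-0.576593, 2.52603, 0.129)  len=0.2940
  (v5,v9,v6) [++-] → (0.554455, 1.12009, 0.129)–(0.841127, 1.05466, 0.129)  len=0.2940
  (v6,v9,v10) [-+-] → (0.554455, 1.12009, 0.129)–(-0.300207, 1.31517, 0.129)  len=0.8766
  (v8,v12,v9) [--+] → (-2.1045, 1.30755, 0.129)–(-0.576593, 2.52603, 0.129)  len=1.9543
  (v9,v12,v13) [+-+] → (-2.1045, 1.30755, 0.129)–(-2.33438, 1.12423, 0.129)  len=0.2940
  (v9,v13,v10) [++-] → (-0.530085, 1.13185, 0.129)–(-0.300207, 1.31517, 0.129)  len=0.2940
  (v10,v13,v14) [-+-] → (-0.530085, 1.13185, 0.129)–(-1.21542, 0.585286, 0.129)  len=0.8766
  (v12,v16,v13) [--+] → (-2.33438, -0.83018, 0.129)–(-2.33438, 1.12423, 0.129)  len=1.9544
  (v13,v16,v17) [+-+] → (-2.33438, -0.83018, 0.129)–(-2.33438, -1.12423, 0.129)  len=0.2941
  (v13,v17,v14) [++-] → (-1.21542, 0.291235, 0.129)–(-1.21542, 0.585286, 0.129)  len=0.2941
  (v14,v17,v18) [-+-] → (-1.21542, 0.291235, 0.129)–(-1.21542, -0.585286, 0.129)  len=0.8765
  (v16,v20,v17) [--+] → (-0.806471, -2.34272, 0.129)–(-2.33438, -1.12423, 0.129)  len=1.9543
  (v17,v20,v21) [+-+] → (-0.806471, -2.34272, 0.129)–(-0.576593, -2.52603, 0.129)  len=0.2940
  (v17,v21,v18) [++-] → (-0.985542, -0.768604, 0.129)–(-1.21542, -0.585286, 0.129)  len=0.2940
  (v18,v21,v22) [-+-] → (-0.985542, -0.768604, 0.129)–(-0.300207, -1.31517, 0.129)  len=0.8766
  (v20,v24,v21) [--+] → (1.3288, -2.09117, 0.129)–(-0.576593, -2.52603, 0.129)  len=1.9544
  (v21,v24,v25) [+-+] → (1.3288, -2.09117, 0.129)–(1.61547, -2.02574, 0.129)  len=0.2940
  (v21,v25,v22) [++-] → (-0.0135344, -1.24974, 0.129)–(-0.300207, -1.31517, 0.129)  len=0.2940
  (v22,v25,v26) [-+-] → (-0.0135344, -1.24974, 0.129)–(0.841127, -1.05466, 0.129)  len=0.8766
  (v24,v0,v25) [--+] → (2.46343, -0.264914, 0.129)–(1.61547, -2.02574, 0.129)  len=1.9544
  (v25,v0,v1) [+-+] → (2.46343, -0.264914, 0.129)–(2.591, 0, 0.129)  len=0.2940
  (v25,v1,v26) [++-] → (0.9687, -0.789746, 0.129)–(0.841127, -1.05466, 0.129)  len=0.2940
  (v26,v1,v2) [-+-] → (0.9687, -0.789746, 0.129)–(1.349, 0, 0.129)  len=0.8765

Chained into 2 loop(s):
  loop 1: 14 segments, perimeter = 15.7387
  loop 2: 14 segments, perimeter = 8.1943
Total perimeter = 23.933
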